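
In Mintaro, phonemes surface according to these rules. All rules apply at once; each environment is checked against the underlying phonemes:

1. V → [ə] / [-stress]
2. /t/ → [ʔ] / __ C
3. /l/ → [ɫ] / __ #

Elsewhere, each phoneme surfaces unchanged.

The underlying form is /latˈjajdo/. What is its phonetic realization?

[ləʔˈjajdə]

/l/ (word-initial): rule 3 targets it, but not word-finally → unchanged [l].
/a/ — between /l/ and /t/, in an unstressed syllable — surfaces as [ə] (rule 1).
/t/ (between /a/ and /j/): immediately before a consonant, so rule 2 applies → [ʔ].
/a/ — between /j/ and /j/; rule 1 does not apply here → [a].
/o/ (word-final): in an unstressed syllable, so rule 1 applies → [ə].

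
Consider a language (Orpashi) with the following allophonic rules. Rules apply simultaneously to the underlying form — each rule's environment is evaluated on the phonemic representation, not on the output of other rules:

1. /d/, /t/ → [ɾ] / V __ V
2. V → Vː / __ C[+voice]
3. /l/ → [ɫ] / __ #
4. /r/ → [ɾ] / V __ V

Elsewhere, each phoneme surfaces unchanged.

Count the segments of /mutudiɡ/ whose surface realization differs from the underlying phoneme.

Segments that undergo a rule: /t/ → [ɾ] (rule 1); /u/ → [uː] (rule 2); /d/ → [ɾ] (rule 1); /i/ → [iː] (rule 2).
All other segments surface unchanged.

4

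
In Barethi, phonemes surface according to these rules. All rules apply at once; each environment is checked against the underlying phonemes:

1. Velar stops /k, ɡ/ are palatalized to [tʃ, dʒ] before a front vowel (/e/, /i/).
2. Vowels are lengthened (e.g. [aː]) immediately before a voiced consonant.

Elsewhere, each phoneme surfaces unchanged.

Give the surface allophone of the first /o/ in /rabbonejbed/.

[oː]

/o/ (between /b/ and /n/): before a voiced consonant, so rule 2 applies → [oː].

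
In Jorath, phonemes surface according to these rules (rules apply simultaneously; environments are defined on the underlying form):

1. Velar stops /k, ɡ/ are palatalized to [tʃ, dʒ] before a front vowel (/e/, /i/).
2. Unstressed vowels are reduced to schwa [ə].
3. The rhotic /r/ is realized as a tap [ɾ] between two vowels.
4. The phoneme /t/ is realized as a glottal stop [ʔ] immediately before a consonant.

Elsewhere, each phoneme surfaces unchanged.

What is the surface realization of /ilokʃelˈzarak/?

/i/ meets the environment for rule 2 (in an unstressed syllable) → [ə].
/l/ — not in any rule's target class → [l].
/o/ (between /l/ and /k/): in an unstressed syllable, so rule 2 applies → [ə].
/k/ (between /o/ and /ʃ/): rule 1 targets it, but not before a front vowel → unchanged [k].
/ʃ/ — not in any rule's target class → [ʃ].
/e/ (between /ʃ/ and /l/) occurs in an unstressed syllable → [ə] by rule 2.
/l/ — not in any rule's target class → [l].
/z/ — not in any rule's target class → [z].
/a/ — between /z/ and /r/; rule 2 does not apply here → [a].
/r/ (between /a/ and /a/) occurs between two vowels → [ɾ] by rule 3.
/a/ (between /r/ and /k/) occurs in an unstressed syllable → [ə] by rule 2.
/k/ — word-final; rule 1 does not apply here → [k].

[ələkʃəlˈzaɾək]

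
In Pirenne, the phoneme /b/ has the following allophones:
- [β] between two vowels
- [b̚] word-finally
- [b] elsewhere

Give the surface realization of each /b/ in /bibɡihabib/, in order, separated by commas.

[b], [b], [β], [b̚]

Occurrence 1 (position 1): no conditioning environment matches → elsewhere allophone [b].
Occurrence 2 (position 3): no conditioning environment matches → elsewhere allophone [b].
Occurrence 3 (position 8): between two vowels → [β].
Occurrence 4 (position 10): word-finally → [b̚].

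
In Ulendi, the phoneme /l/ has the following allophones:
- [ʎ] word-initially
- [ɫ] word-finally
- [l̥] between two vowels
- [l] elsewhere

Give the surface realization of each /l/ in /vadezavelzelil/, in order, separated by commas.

[l], [l̥], [ɫ]

Occurrence 1 (position 9): no conditioning environment matches → elsewhere allophone [l].
Occurrence 2 (position 12): between two vowels → [l̥].
Occurrence 3 (position 14): word-finally → [ɫ].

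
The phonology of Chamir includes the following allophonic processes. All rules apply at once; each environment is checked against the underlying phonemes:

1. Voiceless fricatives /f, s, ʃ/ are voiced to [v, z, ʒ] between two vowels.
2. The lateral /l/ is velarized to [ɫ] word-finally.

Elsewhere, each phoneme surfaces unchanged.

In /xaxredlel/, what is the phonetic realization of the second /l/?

/l/ (word-final) occurs word-finally → [ɫ] by rule 2.

[ɫ]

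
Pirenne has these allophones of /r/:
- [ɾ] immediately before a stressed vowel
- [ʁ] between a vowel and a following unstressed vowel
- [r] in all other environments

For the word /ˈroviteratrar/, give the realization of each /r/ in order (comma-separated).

[ɾ], [ʁ], [r], [r]

Occurrence 1 (position 1): immediately before a stressed vowel → [ɾ].
Occurrence 2 (position 7): between a vowel and a following unstressed vowel → [ʁ].
Occurrence 3 (position 10): no conditioning environment matches → elsewhere allophone [r].
Occurrence 4 (position 12): no conditioning environment matches → elsewhere allophone [r].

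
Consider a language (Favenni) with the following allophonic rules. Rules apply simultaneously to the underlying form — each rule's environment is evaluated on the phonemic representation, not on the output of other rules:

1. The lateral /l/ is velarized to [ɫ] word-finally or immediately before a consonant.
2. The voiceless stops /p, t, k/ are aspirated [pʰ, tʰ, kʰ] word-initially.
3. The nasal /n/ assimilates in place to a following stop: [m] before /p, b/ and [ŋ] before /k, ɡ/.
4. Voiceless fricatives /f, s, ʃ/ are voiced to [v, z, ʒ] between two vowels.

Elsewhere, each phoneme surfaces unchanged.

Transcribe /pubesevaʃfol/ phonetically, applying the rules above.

/p/ (word-initial): word-initially, so rule 2 applies → [pʰ].
Rule 4 applies to /s/ (between /e/ and /e/: between two vowels) → [z].
/ʃ/ — between /a/ and /f/; rule 4 does not apply here → [ʃ].
/f/ (between /ʃ/ and /o/) is in the target of rule 4 but the environment (between two vowels) is not met → [f].
Rule 1 applies to /l/ (word-final: word-finally or immediately before a consonant) → [ɫ].

[pʰubezevaʃfoɫ]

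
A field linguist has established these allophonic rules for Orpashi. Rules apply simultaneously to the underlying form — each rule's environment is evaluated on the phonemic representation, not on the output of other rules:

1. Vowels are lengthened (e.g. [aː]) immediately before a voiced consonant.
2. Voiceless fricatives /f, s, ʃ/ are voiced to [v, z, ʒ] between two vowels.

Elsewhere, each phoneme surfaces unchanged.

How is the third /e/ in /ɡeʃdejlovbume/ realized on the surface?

[e]

/e/ — word-final; rule 1 does not apply here → [e].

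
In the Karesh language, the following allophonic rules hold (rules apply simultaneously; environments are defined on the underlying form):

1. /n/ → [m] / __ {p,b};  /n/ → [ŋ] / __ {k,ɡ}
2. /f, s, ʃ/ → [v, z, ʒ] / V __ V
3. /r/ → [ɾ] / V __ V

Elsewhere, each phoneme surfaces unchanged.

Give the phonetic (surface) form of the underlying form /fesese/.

/f/ (word-initial) is in the target of rule 2 but the environment (between two vowels) is not met → [f].
/e/ (between /f/ and /s/): no rule targets it → [e].
Rule 2 applies to /s/ (between /e/ and /e/: between two vowels) → [z].
/e/ (between /s/ and /s/): no rule targets it → [e].
/s/ (between /e/ and /e/): between two vowels, so rule 2 applies → [z].
/e/ stays [e].

[fezeze]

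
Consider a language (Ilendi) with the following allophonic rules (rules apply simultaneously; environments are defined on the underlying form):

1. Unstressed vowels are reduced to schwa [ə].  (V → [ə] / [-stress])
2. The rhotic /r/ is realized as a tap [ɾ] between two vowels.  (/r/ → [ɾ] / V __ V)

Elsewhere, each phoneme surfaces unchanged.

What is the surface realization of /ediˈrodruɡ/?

[ədəˈɾodrəɡ]

/e/ meets the environment for rule 1 (in an unstressed syllable) → [ə].
/i/ — between /d/ and /r/, in an unstressed syllable — surfaces as [ə] (rule 1).
/r/ — between /i/ and /o/, between two vowels — surfaces as [ɾ] (rule 2).
/o/ (between /r/ and /d/): rule 1 targets it, but not in an unstressed syllable → unchanged [o].
/r/ — between /d/ and /u/; rule 2 does not apply here → [r].
/u/ (between /r/ and /ɡ/): in an unstressed syllable, so rule 1 applies → [ə].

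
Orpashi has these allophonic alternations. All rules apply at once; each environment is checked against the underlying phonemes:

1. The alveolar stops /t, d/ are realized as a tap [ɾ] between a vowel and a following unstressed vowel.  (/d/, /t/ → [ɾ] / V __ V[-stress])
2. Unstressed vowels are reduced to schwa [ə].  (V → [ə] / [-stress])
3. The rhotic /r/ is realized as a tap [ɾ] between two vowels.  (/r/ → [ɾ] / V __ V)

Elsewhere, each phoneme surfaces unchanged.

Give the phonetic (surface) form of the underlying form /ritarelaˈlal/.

/r/ (word-initial) is in the target of rule 3 but the environment (between two vowels) is not met → [r].
/i/ (between /r/ and /t/) occurs in an unstressed syllable → [ə] by rule 2.
/t/ (between /i/ and /a/) occurs between a vowel and a following unstressed vowel → [ɾ] by rule 1.
/a/ (between /t/ and /r/) occurs in an unstressed syllable → [ə] by rule 2.
/r/ (between /a/ and /e/): between two vowels, so rule 3 applies → [ɾ].
/e/ — between /r/ and /l/, in an unstressed syllable — surfaces as [ə] (rule 2).
/l/ — not in any rule's target class → [l].
/a/ (between /l/ and /l/) occurs in an unstressed syllable → [ə] by rule 2.
/l/ — not in any rule's target class → [l].
/a/ (between /l/ and /l/) is in the target of rule 2 but the environment (in an unstressed syllable) is not met → [a].
/l/ (word-final) is unaffected → [l].

[rəɾəɾələˈlal]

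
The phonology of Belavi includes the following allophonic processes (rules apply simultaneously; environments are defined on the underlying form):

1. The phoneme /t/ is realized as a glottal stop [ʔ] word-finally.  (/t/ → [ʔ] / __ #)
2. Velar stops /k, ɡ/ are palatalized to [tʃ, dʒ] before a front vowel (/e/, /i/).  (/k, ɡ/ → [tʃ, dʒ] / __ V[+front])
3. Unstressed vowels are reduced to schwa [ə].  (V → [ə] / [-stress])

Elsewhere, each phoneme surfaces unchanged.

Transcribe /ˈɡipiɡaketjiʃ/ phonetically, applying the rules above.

/ɡ/ meets the environment for rule 2 (before a front vowel) → [dʒ].
/i/ — between /ɡ/ and /p/; rule 3 does not apply here → [i].
/p/ (between /i/ and /i/): no rule targets it → [p].
/i/ — between /p/ and /ɡ/, in an unstressed syllable — surfaces as [ə] (rule 3).
/ɡ/ (between /i/ and /a/) is in the target of rule 2 but the environment (before a front vowel) is not met → [ɡ].
/a/ (between /ɡ/ and /k/) occurs in an unstressed syllable → [ə] by rule 3.
Rule 2 applies to /k/ (between /a/ and /e/: before a front vowel) → [tʃ].
/e/ (between /k/ and /t/): in an unstressed syllable, so rule 3 applies → [ə].
/t/ (between /e/ and /j/) is in the target of rule 1 but the environment (word-finally) is not met → [t].
/j/ — not in any rule's target class → [j].
/i/ (between /j/ and /ʃ/) occurs in an unstressed syllable → [ə] by rule 3.
/ʃ/ (word-final) is unaffected → [ʃ].

[ˈdʒipəɡətʃətjəʃ]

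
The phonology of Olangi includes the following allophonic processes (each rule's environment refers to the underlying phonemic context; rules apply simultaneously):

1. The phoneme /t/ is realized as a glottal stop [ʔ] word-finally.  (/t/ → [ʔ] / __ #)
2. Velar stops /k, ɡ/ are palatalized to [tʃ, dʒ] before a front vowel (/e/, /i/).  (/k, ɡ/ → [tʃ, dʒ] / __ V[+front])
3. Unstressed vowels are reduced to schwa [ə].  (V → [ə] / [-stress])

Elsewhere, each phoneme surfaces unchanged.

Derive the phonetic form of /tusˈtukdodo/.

/t/ — word-initial; rule 1 does not apply here → [t].
/u/ (between /t/ and /s/) occurs in an unstressed syllable → [ə] by rule 3.
/s/ stays [s].
/t/ (between /s/ and /u/) fails the environment for rule 1, so it stays [t].
/u/ (between /t/ and /k/) fails the environment for rule 3, so it stays [u].
/k/ (between /u/ and /d/) fails the environment for rule 2, so it stays [k].
/d/ (between /k/ and /o/): no rule targets it → [d].
/o/ (between /d/ and /d/) occurs in an unstressed syllable → [ə] by rule 3.
/d/ (between /o/ and /o/): no rule targets it → [d].
/o/ (word-final): in an unstressed syllable, so rule 3 applies → [ə].

[təsˈtukdədə]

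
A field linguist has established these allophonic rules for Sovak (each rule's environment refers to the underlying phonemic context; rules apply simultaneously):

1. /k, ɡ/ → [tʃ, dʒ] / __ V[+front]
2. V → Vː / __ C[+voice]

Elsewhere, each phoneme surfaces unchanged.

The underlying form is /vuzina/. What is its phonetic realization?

/v/ (word-initial) is unaffected → [v].
/u/ (between /v/ and /z/): before a voiced consonant, so rule 2 applies → [uː].
/z/ stays [z].
/i/ meets the environment for rule 2 (before a voiced consonant) → [iː].
/n/ (between /i/ and /a/) is unaffected → [n].
/a/ — word-final; rule 2 does not apply here → [a].

[vuːziːna]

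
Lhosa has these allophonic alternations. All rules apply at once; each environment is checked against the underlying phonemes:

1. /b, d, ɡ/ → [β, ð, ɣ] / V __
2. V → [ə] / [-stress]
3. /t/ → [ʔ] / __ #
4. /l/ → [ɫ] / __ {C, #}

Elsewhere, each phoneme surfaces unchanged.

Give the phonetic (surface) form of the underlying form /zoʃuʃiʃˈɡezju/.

[zəʃəʃəʃˈɡezjə]

/z/ — not in any rule's target class → [z].
Rule 2 applies to /o/ (between /z/ and /ʃ/: in an unstressed syllable) → [ə].
/ʃ/ — not in any rule's target class → [ʃ].
/u/ meets the environment for rule 2 (in an unstressed syllable) → [ə].
/ʃ/ (between /u/ and /i/) is unaffected → [ʃ].
Rule 2 applies to /i/ (between /ʃ/ and /ʃ/: in an unstressed syllable) → [ə].
/ʃ/ stays [ʃ].
/ɡ/ (between /ʃ/ and /e/) fails the environment for rule 1, so it stays [ɡ].
/e/ (between /ɡ/ and /z/) is in the target of rule 2 but the environment (in an unstressed syllable) is not met → [e].
/z/ (between /e/ and /j/) is unaffected → [z].
/j/ stays [j].
Rule 2 applies to /u/ (word-final: in an unstressed syllable) → [ə].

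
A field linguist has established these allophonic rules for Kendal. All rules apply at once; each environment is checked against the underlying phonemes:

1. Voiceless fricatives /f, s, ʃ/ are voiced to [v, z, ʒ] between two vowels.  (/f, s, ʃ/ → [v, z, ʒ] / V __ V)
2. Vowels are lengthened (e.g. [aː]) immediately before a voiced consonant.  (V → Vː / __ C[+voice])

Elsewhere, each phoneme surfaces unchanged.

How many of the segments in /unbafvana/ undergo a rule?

Segments that undergo a rule: /u/ → [uː] (rule 2); /a/ → [aː] (rule 2).
All other segments surface unchanged.

2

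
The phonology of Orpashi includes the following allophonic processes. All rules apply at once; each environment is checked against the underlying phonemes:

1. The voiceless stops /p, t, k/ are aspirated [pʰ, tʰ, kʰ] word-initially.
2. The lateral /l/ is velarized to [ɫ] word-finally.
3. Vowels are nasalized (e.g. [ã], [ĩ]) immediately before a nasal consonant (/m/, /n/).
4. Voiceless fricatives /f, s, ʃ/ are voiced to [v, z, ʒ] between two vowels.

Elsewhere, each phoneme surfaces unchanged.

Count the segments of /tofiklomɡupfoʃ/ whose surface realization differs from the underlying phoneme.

3

Segments that undergo a rule: /t/ → [tʰ] (rule 1); /f/ → [v] (rule 4); /o/ → [õ] (rule 3).
All other segments surface unchanged.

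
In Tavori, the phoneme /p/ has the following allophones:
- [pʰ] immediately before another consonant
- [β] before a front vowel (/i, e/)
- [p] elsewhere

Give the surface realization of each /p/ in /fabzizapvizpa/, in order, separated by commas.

[pʰ], [p]

Occurrence 1 (position 8): immediately before another consonant → [pʰ].
Occurrence 2 (position 12): no conditioning environment matches → elsewhere allophone [p].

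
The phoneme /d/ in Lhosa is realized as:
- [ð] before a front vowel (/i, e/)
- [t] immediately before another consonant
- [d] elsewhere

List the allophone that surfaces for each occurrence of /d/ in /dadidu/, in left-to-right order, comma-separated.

[d], [ð], [d]

Occurrence 1 (position 1): no conditioning environment matches → elsewhere allophone [d].
Occurrence 2 (position 3): before a front vowel (/i, e/) → [ð].
Occurrence 3 (position 5): no conditioning environment matches → elsewhere allophone [d].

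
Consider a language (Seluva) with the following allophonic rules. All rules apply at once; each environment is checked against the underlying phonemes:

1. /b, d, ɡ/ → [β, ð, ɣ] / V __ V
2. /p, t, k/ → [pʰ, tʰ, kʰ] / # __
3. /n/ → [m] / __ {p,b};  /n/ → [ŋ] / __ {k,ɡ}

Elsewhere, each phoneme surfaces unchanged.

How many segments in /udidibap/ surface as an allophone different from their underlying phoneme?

3

Segments that undergo a rule: /d/ → [ð] (rule 1); /d/ → [ð] (rule 1); /b/ → [β] (rule 1).
All other segments surface unchanged.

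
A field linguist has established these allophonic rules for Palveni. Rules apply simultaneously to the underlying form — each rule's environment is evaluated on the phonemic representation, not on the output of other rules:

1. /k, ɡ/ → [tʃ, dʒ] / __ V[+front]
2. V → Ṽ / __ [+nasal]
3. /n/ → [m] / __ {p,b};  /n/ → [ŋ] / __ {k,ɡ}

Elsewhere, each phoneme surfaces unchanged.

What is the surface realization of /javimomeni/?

[javĩmõmẽni]

/j/ (word-initial) is unaffected → [j].
/a/ (between /j/ and /v/): rule 2 targets it, but not before a nasal consonant → unchanged [a].
/v/ — not in any rule's target class → [v].
/i/ (between /v/ and /m/) occurs before a nasal consonant → [ĩ] by rule 2.
/m/ (between /i/ and /o/) is unaffected → [m].
/o/ — between /m/ and /m/, before a nasal consonant — surfaces as [õ] (rule 2).
/m/ — not in any rule's target class → [m].
/e/ (between /m/ and /n/) occurs before a nasal consonant → [ẽ] by rule 2.
/n/ (between /e/ and /i/): rule 3 targets it, but not before a labial or velar stop → unchanged [n].
/i/ — word-final; rule 2 does not apply here → [i].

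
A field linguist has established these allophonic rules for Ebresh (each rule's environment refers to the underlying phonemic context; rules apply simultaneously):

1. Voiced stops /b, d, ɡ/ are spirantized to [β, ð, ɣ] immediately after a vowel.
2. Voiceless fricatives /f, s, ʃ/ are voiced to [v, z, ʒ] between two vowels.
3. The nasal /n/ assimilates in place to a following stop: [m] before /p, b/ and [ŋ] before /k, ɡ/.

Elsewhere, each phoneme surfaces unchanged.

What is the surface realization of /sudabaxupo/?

/s/ (word-initial): rule 2 targets it, but not between two vowels → unchanged [s].
/u/ (between /s/ and /d/) is unaffected → [u].
Rule 1 applies to /d/ (between /u/ and /a/: immediately after a vowel) → [ð].
/a/ stays [a].
/b/ meets the environment for rule 1 (immediately after a vowel) → [β].
/a/ stays [a].
/x/ (between /a/ and /u/) is unaffected → [x].
/u/ — not in any rule's target class → [u].
/p/ (between /u/ and /o/) is unaffected → [p].
/o/ stays [o].

[suðaβaxupo]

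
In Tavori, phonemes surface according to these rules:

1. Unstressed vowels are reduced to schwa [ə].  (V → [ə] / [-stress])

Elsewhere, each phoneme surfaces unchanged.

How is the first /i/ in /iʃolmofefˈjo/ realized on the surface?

[ə]

/i/ (word-initial) occurs in an unstressed syllable → [ə] by rule 1.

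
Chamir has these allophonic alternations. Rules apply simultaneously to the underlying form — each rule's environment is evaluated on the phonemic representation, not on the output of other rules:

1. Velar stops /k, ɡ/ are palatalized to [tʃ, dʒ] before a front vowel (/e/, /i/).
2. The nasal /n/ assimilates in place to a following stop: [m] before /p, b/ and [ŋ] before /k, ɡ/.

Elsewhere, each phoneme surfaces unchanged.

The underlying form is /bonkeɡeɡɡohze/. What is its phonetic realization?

/n/ — between /o/ and /k/, before a labial or velar stop — surfaces as [ŋ] (rule 2).
Rule 1 applies to /k/ (between /n/ and /e/: before a front vowel) → [tʃ].
/ɡ/ meets the environment for rule 1 (before a front vowel) → [dʒ].
/ɡ/ — between /e/ and /ɡ/; rule 1 does not apply here → [ɡ].
/ɡ/ (between /ɡ/ and /o/) is in the target of rule 1 but the environment (before a front vowel) is not met → [ɡ].

[boŋtʃedʒeɡɡohze]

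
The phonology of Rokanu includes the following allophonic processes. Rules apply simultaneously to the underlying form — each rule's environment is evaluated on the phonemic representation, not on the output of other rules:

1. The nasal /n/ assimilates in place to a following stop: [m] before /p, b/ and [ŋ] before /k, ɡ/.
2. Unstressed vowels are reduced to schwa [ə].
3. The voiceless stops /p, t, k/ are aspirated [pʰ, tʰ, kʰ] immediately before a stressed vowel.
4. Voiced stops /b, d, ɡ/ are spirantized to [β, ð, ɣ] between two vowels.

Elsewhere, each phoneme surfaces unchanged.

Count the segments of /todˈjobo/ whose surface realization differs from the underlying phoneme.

Segments that undergo a rule: /o/ → [ə] (rule 2); /b/ → [β] (rule 4); /o/ → [ə] (rule 2).
All other segments surface unchanged.

3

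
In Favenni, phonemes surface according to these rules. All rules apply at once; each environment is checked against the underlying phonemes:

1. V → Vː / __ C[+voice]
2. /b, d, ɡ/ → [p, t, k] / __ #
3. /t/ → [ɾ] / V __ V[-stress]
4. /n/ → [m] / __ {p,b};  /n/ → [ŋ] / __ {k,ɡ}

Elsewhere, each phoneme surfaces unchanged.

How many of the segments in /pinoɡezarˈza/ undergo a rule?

Segments that undergo a rule: /i/ → [iː] (rule 1); /o/ → [oː] (rule 1); /e/ → [eː] (rule 1); /a/ → [aː] (rule 1).
All other segments surface unchanged.

4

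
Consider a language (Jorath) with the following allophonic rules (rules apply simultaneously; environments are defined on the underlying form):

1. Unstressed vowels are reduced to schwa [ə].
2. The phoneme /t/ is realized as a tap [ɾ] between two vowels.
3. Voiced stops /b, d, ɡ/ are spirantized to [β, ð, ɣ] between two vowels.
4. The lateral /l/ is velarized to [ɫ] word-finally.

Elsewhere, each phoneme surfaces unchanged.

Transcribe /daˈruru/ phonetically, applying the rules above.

/d/ (word-initial): rule 3 targets it, but not between two vowels → unchanged [d].
/a/ (between /d/ and /r/) occurs in an unstressed syllable → [ə] by rule 1.
/r/ — not in any rule's target class → [r].
/u/ (between /r/ and /r/) is in the target of rule 1 but the environment (in an unstressed syllable) is not met → [u].
/r/ — not in any rule's target class → [r].
/u/ meets the environment for rule 1 (in an unstressed syllable) → [ə].

[dəˈrurə]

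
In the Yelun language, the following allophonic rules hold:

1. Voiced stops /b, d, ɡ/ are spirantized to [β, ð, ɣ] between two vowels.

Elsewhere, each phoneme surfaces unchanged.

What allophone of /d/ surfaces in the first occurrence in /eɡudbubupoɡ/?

/d/ (between /u/ and /b/) is in the target of rule 1 but the environment (between two vowels) is not met → [d].

[d]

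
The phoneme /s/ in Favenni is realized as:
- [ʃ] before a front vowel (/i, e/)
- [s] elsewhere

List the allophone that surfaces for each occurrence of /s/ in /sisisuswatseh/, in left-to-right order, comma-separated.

[ʃ], [ʃ], [s], [s], [ʃ]

Occurrence 1 (position 1): before a front vowel (/i, e/) → [ʃ].
Occurrence 2 (position 3): before a front vowel (/i, e/) → [ʃ].
Occurrence 3 (position 5): no conditioning environment matches → elsewhere allophone [s].
Occurrence 4 (position 7): no conditioning environment matches → elsewhere allophone [s].
Occurrence 5 (position 11): before a front vowel (/i, e/) → [ʃ].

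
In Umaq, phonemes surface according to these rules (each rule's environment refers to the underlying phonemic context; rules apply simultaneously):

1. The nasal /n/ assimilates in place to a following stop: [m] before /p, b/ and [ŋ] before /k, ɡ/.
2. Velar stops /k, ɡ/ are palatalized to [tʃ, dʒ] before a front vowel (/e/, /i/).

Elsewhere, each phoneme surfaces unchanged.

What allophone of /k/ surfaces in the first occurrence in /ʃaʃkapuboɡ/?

/k/ (between /ʃ/ and /a/) fails the environment for rule 2, so it stays [k].

[k]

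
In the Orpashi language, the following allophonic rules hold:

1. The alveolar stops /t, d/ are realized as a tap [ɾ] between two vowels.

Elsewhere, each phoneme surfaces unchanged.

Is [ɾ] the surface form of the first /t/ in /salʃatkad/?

/t/ (between /a/ and /k/) fails the environment for rule 1, so it stays [t].
The actual realization is [t], not [ɾ].

No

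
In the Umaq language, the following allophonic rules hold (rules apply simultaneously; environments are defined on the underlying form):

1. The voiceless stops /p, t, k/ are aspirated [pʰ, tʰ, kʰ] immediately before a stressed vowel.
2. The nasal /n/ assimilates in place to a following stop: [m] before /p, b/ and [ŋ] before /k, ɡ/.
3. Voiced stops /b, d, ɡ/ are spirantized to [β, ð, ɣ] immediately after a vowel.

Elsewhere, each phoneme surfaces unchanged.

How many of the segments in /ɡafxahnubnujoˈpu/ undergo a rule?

2

Segments that undergo a rule: /b/ → [β] (rule 3); /p/ → [pʰ] (rule 1).
All other segments surface unchanged.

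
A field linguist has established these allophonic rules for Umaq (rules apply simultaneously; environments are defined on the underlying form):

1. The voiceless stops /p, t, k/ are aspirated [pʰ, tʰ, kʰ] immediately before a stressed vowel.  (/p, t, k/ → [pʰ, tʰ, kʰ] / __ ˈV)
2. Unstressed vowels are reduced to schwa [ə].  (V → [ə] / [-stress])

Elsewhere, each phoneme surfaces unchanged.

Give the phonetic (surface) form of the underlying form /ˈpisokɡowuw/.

[ˈpʰisəkɡəwəw]

/p/ (word-initial) occurs immediately before a stressed vowel → [pʰ] by rule 1.
/i/ (between /p/ and /s/) is in the target of rule 2 but the environment (in an unstressed syllable) is not met → [i].
/s/ (between /i/ and /o/) is unaffected → [s].
/o/ — between /s/ and /k/, in an unstressed syllable — surfaces as [ə] (rule 2).
/k/ (between /o/ and /ɡ/) is in the target of rule 1 but the environment (immediately before a stressed vowel) is not met → [k].
/ɡ/ stays [ɡ].
/o/ (between /ɡ/ and /w/): in an unstressed syllable, so rule 2 applies → [ə].
/w/ (between /o/ and /u/): no rule targets it → [w].
/u/ (between /w/ and /w/) occurs in an unstressed syllable → [ə] by rule 2.
/w/ (word-final) is unaffected → [w].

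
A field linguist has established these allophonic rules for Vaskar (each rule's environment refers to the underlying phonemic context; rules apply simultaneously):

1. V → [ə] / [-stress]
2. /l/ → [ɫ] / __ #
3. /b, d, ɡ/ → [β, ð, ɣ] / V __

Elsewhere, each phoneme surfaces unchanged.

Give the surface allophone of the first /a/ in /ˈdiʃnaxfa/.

[ə]

Rule 1 applies to /a/ (between /n/ and /x/: in an unstressed syllable) → [ə].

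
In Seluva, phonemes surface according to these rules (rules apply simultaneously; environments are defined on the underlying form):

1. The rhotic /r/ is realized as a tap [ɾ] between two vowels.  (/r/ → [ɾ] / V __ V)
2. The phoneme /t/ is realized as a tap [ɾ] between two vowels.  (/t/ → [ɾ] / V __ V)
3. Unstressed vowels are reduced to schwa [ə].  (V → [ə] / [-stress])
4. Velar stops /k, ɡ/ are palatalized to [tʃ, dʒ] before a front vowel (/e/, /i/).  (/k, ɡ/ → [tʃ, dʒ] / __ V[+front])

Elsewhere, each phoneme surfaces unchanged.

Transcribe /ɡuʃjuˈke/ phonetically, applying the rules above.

/ɡ/ (word-initial) is in the target of rule 4 but the environment (before a front vowel) is not met → [ɡ].
/u/ meets the environment for rule 3 (in an unstressed syllable) → [ə].
/ʃ/ (between /u/ and /j/) is unaffected → [ʃ].
/j/ — not in any rule's target class → [j].
Rule 3 applies to /u/ (between /j/ and /k/: in an unstressed syllable) → [ə].
Rule 4 applies to /k/ (between /u/ and /e/: before a front vowel) → [tʃ].
/e/ — word-final; rule 3 does not apply here → [e].

[ɡəʃjəˈtʃe]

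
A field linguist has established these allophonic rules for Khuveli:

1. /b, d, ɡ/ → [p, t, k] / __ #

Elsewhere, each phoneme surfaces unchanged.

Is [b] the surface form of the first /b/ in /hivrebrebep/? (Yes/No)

Yes

/b/ (between /e/ and /r/) fails the environment for rule 1, so it stays [b].
The actual realization is [b], which matches [b].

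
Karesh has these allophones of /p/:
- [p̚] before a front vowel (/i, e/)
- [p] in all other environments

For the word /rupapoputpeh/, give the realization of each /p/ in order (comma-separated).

Occurrence 1 (position 3): no conditioning environment matches → elsewhere allophone [p].
Occurrence 2 (position 5): no conditioning environment matches → elsewhere allophone [p].
Occurrence 3 (position 7): no conditioning environment matches → elsewhere allophone [p].
Occurrence 4 (position 10): before a front vowel (/i, e/) → [p̚].

[p], [p], [p], [p̚]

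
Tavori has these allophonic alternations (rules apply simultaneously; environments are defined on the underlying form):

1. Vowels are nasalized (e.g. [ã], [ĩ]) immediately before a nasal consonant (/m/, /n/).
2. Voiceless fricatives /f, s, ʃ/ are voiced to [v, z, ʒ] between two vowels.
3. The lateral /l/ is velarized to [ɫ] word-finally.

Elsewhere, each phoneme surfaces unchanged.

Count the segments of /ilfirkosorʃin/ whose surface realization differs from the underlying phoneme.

Segments that undergo a rule: /s/ → [z] (rule 2); /i/ → [ĩ] (rule 1).
All other segments surface unchanged.

2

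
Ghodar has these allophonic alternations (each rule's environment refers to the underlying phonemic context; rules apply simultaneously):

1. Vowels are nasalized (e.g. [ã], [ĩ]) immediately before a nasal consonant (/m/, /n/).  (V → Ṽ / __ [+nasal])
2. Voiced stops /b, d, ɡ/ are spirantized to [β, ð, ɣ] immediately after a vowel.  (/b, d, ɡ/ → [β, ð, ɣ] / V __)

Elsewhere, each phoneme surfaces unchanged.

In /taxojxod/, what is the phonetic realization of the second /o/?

[o]

/o/ — between /x/ and /d/; rule 1 does not apply here → [o].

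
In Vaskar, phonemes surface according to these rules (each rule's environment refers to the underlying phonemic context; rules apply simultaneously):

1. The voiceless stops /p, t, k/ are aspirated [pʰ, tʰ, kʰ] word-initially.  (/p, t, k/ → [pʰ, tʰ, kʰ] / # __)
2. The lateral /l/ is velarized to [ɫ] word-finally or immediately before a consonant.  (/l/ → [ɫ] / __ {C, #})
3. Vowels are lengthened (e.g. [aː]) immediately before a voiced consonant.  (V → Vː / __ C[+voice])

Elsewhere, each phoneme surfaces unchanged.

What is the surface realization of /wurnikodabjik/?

[wuːrnikoːdaːbjik]

/w/ (word-initial): no rule targets it → [w].
Rule 3 applies to /u/ (between /w/ and /r/: before a voiced consonant) → [uː].
/r/ (between /u/ and /n/) is unaffected → [r].
/n/ — not in any rule's target class → [n].
/i/ — between /n/ and /k/; rule 3 does not apply here → [i].
/k/ — between /i/ and /o/; rule 1 does not apply here → [k].
/o/ (between /k/ and /d/) occurs before a voiced consonant → [oː] by rule 3.
/d/ (between /o/ and /a/) is unaffected → [d].
/a/ meets the environment for rule 3 (before a voiced consonant) → [aː].
/b/ stays [b].
/j/ (between /b/ and /i/): no rule targets it → [j].
/i/ — between /j/ and /k/; rule 3 does not apply here → [i].
/k/ — word-final; rule 1 does not apply here → [k].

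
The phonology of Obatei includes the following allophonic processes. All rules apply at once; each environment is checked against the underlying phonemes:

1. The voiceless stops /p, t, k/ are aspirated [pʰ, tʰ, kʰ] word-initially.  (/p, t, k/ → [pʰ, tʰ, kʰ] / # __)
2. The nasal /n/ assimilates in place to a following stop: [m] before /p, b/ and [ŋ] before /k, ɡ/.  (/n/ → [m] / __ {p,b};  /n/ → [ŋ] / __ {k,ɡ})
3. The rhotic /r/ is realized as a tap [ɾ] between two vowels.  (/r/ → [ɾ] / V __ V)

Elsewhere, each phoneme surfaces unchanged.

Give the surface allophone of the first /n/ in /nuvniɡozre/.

[n]

/n/ (word-initial) fails the environment for rule 2, so it stays [n].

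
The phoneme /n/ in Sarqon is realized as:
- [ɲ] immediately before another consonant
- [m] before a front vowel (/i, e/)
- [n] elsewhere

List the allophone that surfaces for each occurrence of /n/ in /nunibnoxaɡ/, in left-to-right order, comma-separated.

Occurrence 1 (position 1): no conditioning environment matches → elsewhere allophone [n].
Occurrence 2 (position 3): before a front vowel (/i, e/) → [m].
Occurrence 3 (position 6): no conditioning environment matches → elsewhere allophone [n].

[n], [m], [n]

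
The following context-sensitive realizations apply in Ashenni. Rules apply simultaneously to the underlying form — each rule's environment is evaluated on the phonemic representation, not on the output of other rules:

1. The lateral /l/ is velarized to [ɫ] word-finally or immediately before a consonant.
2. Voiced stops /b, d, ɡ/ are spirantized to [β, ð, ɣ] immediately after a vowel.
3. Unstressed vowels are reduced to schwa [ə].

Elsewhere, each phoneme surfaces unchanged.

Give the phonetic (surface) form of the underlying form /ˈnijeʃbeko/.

[ˈnijəʃbəkə]

/n/ (word-initial) is unaffected → [n].
/i/ (between /n/ and /j/): rule 3 targets it, but not in an unstressed syllable → unchanged [i].
/j/ (between /i/ and /e/) is unaffected → [j].
/e/ (between /j/ and /ʃ/) occurs in an unstressed syllable → [ə] by rule 3.
/ʃ/ (between /e/ and /b/) is unaffected → [ʃ].
/b/ — between /ʃ/ and /e/; rule 2 does not apply here → [b].
/e/ meets the environment for rule 3 (in an unstressed syllable) → [ə].
/k/ stays [k].
/o/ — word-final, in an unstressed syllable — surfaces as [ə] (rule 3).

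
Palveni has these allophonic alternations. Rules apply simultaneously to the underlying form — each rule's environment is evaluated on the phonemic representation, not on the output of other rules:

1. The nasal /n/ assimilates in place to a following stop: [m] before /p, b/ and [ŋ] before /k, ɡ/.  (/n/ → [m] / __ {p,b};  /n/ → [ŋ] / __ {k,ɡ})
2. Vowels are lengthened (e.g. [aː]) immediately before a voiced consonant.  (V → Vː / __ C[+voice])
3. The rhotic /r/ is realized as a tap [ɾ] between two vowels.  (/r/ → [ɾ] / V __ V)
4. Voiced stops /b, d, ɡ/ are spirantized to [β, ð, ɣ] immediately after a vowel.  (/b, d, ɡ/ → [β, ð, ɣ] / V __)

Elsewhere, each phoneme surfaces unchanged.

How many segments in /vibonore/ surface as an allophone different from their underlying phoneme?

5

Segments that undergo a rule: /i/ → [iː] (rule 2); /b/ → [β] (rule 4); /o/ → [oː] (rule 2); /o/ → [oː] (rule 2); /r/ → [ɾ] (rule 3).
All other segments surface unchanged.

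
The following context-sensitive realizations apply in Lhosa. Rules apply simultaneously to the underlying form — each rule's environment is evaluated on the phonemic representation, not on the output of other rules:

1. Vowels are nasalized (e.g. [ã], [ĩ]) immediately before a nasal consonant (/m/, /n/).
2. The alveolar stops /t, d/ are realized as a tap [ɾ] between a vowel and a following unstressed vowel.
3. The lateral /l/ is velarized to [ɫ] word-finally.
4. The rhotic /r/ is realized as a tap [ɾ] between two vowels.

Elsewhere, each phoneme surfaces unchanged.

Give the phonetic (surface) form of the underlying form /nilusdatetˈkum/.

/i/ (between /n/ and /l/): rule 1 targets it, but not before a nasal consonant → unchanged [i].
/l/ (between /i/ and /u/) fails the environment for rule 3, so it stays [l].
/u/ — between /l/ and /s/; rule 1 does not apply here → [u].
/d/ — between /s/ and /a/; rule 2 does not apply here → [d].
/a/ (between /d/ and /t/) fails the environment for rule 1, so it stays [a].
Rule 2 applies to /t/ (between /a/ and /e/: between a vowel and a following unstressed vowel) → [ɾ].
/e/ (between /t/ and /t/) is in the target of rule 1 but the environment (before a nasal consonant) is not met → [e].
/t/ — between /e/ and /k/; rule 2 does not apply here → [t].
Rule 1 applies to /u/ (between /k/ and /m/: before a nasal consonant) → [ũ].

[nilusdaɾetˈkũm]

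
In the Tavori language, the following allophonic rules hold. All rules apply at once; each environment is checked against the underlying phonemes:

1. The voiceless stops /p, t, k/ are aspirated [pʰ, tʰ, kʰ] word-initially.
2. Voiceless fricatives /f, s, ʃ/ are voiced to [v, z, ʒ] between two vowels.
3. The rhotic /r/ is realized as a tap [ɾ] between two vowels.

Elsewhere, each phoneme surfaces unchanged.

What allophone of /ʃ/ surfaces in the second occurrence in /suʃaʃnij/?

[ʃ]

/ʃ/ (between /a/ and /n/) fails the environment for rule 2, so it stays [ʃ].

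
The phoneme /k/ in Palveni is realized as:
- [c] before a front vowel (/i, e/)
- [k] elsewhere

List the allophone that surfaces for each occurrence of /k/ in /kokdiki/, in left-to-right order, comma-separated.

Occurrence 1 (position 1): no conditioning environment matches → elsewhere allophone [k].
Occurrence 2 (position 3): no conditioning environment matches → elsewhere allophone [k].
Occurrence 3 (position 6): before a front vowel → [c].

[k], [k], [c]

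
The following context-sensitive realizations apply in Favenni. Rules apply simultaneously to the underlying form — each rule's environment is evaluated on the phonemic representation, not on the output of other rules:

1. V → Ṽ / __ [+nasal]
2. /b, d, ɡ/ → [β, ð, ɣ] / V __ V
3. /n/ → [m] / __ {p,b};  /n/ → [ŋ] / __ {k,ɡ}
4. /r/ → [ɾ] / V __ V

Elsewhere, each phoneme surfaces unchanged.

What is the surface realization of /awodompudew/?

/a/ (word-initial): rule 1 targets it, but not before a nasal consonant → unchanged [a].
/w/ (between /a/ and /o/) is unaffected → [w].
/o/ — between /w/ and /d/; rule 1 does not apply here → [o].
/d/ (between /o/ and /o/) occurs between two vowels → [ð] by rule 2.
/o/ — between /d/ and /m/, before a nasal consonant — surfaces as [õ] (rule 1).
/m/ (between /o/ and /p/) is unaffected → [m].
/p/ stays [p].
/u/ (between /p/ and /d/) is in the target of rule 1 but the environment (before a nasal consonant) is not met → [u].
Rule 2 applies to /d/ (between /u/ and /e/: between two vowels) → [ð].
/e/ (between /d/ and /w/) is in the target of rule 1 but the environment (before a nasal consonant) is not met → [e].
/w/ (word-final) is unaffected → [w].

[awoðõmpuðew]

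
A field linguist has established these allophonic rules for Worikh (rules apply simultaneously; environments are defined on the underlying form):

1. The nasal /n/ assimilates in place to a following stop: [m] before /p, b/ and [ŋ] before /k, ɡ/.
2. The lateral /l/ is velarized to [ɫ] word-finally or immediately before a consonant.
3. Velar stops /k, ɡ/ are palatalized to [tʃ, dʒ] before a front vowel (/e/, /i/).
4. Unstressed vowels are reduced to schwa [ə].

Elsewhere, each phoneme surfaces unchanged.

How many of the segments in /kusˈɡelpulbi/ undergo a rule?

Segments that undergo a rule: /u/ → [ə] (rule 4); /ɡ/ → [dʒ] (rule 3); /l/ → [ɫ] (rule 2); /u/ → [ə] (rule 4); /l/ → [ɫ] (rule 2); /i/ → [ə] (rule 4).
All other segments surface unchanged.

6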